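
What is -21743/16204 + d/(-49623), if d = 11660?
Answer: -1267891529/804091092 ≈ -1.5768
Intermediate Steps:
-21743/16204 + d/(-49623) = -21743/16204 + 11660/(-49623) = -21743*1/16204 + 11660*(-1/49623) = -21743/16204 - 11660/49623 = -1267891529/804091092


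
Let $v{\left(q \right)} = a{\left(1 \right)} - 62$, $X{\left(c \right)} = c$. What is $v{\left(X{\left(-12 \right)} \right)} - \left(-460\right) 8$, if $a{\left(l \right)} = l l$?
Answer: $3619$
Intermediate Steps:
$a{\left(l \right)} = l^{2}$
$v{\left(q \right)} = -61$ ($v{\left(q \right)} = 1^{2} - 62 = 1 - 62 = -61$)
$v{\left(X{\left(-12 \right)} \right)} - \left(-460\right) 8 = -61 - \left(-460\right) 8 = -61 - -3680 = -61 + 3680 = 3619$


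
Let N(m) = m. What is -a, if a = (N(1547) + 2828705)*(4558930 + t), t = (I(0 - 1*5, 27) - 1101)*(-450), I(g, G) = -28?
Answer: -14340830278960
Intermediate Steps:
t = 508050 (t = (-28 - 1101)*(-450) = -1129*(-450) = 508050)
a = 14340830278960 (a = (1547 + 2828705)*(4558930 + 508050) = 2830252*5066980 = 14340830278960)
-a = -1*14340830278960 = -14340830278960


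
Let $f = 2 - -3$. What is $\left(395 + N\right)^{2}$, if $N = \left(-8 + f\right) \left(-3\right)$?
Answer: $163216$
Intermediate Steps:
$f = 5$ ($f = 2 + 3 = 5$)
$N = 9$ ($N = \left(-8 + 5\right) \left(-3\right) = \left(-3\right) \left(-3\right) = 9$)
$\left(395 + N\right)^{2} = \left(395 + 9\right)^{2} = 404^{2} = 163216$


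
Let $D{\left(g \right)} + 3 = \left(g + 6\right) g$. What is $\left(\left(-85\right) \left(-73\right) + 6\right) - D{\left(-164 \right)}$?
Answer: $-19698$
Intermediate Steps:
$D{\left(g \right)} = -3 + g \left(6 + g\right)$ ($D{\left(g \right)} = -3 + \left(g + 6\right) g = -3 + \left(6 + g\right) g = -3 + g \left(6 + g\right)$)
$\left(\left(-85\right) \left(-73\right) + 6\right) - D{\left(-164 \right)} = \left(\left(-85\right) \left(-73\right) + 6\right) - \left(-3 + \left(-164\right)^{2} + 6 \left(-164\right)\right) = \left(6205 + 6\right) - \left(-3 + 26896 - 984\right) = 6211 - 25909 = -19698$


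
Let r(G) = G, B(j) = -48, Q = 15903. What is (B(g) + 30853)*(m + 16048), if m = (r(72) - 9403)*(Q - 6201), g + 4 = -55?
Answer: -2788262637770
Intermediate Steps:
g = -59 (g = -4 - 55 = -59)
m = -90529362 (m = (72 - 9403)*(15903 - 6201) = -9331*9702 = -90529362)
(B(g) + 30853)*(m + 16048) = (-48 + 30853)*(-90529362 + 16048) = 30805*(-90513314) = -2788262637770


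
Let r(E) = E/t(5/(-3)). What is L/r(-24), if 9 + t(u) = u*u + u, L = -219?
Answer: -5183/72 ≈ -71.986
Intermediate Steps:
t(u) = -9 + u + u² (t(u) = -9 + (u*u + u) = -9 + (u² + u) = -9 + (u + u²) = -9 + u + u²)
r(E) = -9*E/71 (r(E) = E/(-9 + 5/(-3) + (5/(-3))²) = E/(-9 + 5*(-⅓) + (5*(-⅓))²) = E/(-9 - 5/3 + (-5/3)²) = E/(-9 - 5/3 + 25/9) = E/(-71/9) = E*(-9/71) = -9*E/71)
L/r(-24) = -219/((-9/71*(-24))) = -219/216/71 = -219*71/216 = -5183/72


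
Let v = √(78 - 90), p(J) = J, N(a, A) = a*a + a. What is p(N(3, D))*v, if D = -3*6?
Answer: 24*I*√3 ≈ 41.569*I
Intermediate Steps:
D = -18
N(a, A) = a + a² (N(a, A) = a² + a = a + a²)
v = 2*I*√3 (v = √(-12) = 2*I*√3 ≈ 3.4641*I)
p(N(3, D))*v = (3*(1 + 3))*(2*I*√3) = (3*4)*(2*I*√3) = 12*(2*I*√3) = 24*I*√3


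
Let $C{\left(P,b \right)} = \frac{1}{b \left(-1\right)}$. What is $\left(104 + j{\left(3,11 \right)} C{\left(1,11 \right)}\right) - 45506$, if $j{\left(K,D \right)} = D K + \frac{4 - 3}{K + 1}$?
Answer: $- \frac{1997821}{44} \approx -45405.0$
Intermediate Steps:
$C{\left(P,b \right)} = - \frac{1}{b}$ ($C{\left(P,b \right)} = \frac{1}{\left(-1\right) b} = - \frac{1}{b}$)
$j{\left(K,D \right)} = \frac{1}{1 + K} + D K$ ($j{\left(K,D \right)} = D K + 1 \frac{1}{1 + K} = D K + \frac{1}{1 + K} = \frac{1}{1 + K} + D K$)
$\left(104 + j{\left(3,11 \right)} C{\left(1,11 \right)}\right) - 45506 = \left(104 + \frac{1 + 11 \cdot 3 + 11 \cdot 3^{2}}{1 + 3} \left(- \frac{1}{11}\right)\right) - 45506 = \left(104 + \frac{1 + 33 + 11 \cdot 9}{4} \left(\left(-1\right) \frac{1}{11}\right)\right) - 45506 = \left(104 + \frac{1 + 33 + 99}{4} \left(- \frac{1}{11}\right)\right) - 45506 = \left(104 + \frac{1}{4} \cdot 133 \left(- \frac{1}{11}\right)\right) - 45506 = \left(104 + \frac{133}{4} \left(- \frac{1}{11}\right)\right) - 45506 = \left(104 - \frac{133}{44}\right) - 45506 = \frac{4443}{44} - 45506 = - \frac{1997821}{44}$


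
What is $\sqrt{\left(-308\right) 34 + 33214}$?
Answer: $\sqrt{22742} \approx 150.8$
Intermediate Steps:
$\sqrt{\left(-308\right) 34 + 33214} = \sqrt{-10472 + 33214} = \sqrt{22742}$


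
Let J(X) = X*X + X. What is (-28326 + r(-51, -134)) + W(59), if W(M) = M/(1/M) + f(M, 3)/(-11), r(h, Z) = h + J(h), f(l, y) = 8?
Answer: -245814/11 ≈ -22347.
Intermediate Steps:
J(X) = X + X² (J(X) = X² + X = X + X²)
r(h, Z) = h + h*(1 + h)
W(M) = -8/11 + M² (W(M) = M/(1/M) + 8/(-11) = M*M + 8*(-1/11) = M² - 8/11 = -8/11 + M²)
(-28326 + r(-51, -134)) + W(59) = (-28326 - 51*(2 - 51)) + (-8/11 + 59²) = (-28326 - 51*(-49)) + (-8/11 + 3481) = (-28326 + 2499) + 38283/11 = -25827 + 38283/11 = -245814/11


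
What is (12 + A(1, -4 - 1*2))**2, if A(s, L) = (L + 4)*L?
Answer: 576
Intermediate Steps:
A(s, L) = L*(4 + L) (A(s, L) = (4 + L)*L = L*(4 + L))
(12 + A(1, -4 - 1*2))**2 = (12 + (-4 - 1*2)*(4 + (-4 - 1*2)))**2 = (12 + (-4 - 2)*(4 + (-4 - 2)))**2 = (12 - 6*(4 - 6))**2 = (12 - 6*(-2))**2 = (12 + 12)**2 = 24**2 = 576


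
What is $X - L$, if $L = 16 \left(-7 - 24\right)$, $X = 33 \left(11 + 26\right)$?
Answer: $1717$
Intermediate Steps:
$X = 1221$ ($X = 33 \cdot 37 = 1221$)
$L = -496$ ($L = 16 \left(-31\right) = -496$)
$X - L = 1221 - -496 = 1221 + 496 = 1717$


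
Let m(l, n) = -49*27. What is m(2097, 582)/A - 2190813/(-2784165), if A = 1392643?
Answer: 7637435936/9717663905 ≈ 0.78593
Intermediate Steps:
m(l, n) = -1323
m(2097, 582)/A - 2190813/(-2784165) = -1323/1392643 - 2190813/(-2784165) = -1323*1/1392643 - 2190813*(-1/2784165) = -189/198949 + 730271/928055 = 7637435936/9717663905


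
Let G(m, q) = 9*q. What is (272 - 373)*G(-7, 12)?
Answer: -10908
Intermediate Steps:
(272 - 373)*G(-7, 12) = (272 - 373)*(9*12) = -101*108 = -10908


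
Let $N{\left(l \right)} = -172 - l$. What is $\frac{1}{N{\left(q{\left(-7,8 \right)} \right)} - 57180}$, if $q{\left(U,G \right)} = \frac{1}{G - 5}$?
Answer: $- \frac{3}{172057} \approx -1.7436 \cdot 10^{-5}$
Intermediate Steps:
$q{\left(U,G \right)} = \frac{1}{-5 + G}$
$\frac{1}{N{\left(q{\left(-7,8 \right)} \right)} - 57180} = \frac{1}{\left(-172 - \frac{1}{-5 + 8}\right) - 57180} = \frac{1}{\left(-172 - \frac{1}{3}\right) - 57180} = \frac{1}{- \frac{517}{3} - 57180} = \frac{1}{- \frac{172057}{3}} = - \frac{3}{172057}$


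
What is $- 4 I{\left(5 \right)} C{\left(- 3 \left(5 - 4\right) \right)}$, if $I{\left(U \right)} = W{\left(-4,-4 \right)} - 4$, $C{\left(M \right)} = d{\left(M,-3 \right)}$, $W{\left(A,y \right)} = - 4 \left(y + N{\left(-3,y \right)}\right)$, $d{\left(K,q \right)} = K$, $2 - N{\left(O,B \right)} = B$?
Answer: $-144$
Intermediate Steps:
$N{\left(O,B \right)} = 2 - B$
$W{\left(A,y \right)} = -8$ ($W{\left(A,y \right)} = - 4 \left(y - \left(-2 + y\right)\right) = \left(-4\right) 2 = -8$)
$C{\left(M \right)} = M$
$I{\left(U \right)} = -12$ ($I{\left(U \right)} = -8 - 4 = -12$)
$- 4 I{\left(5 \right)} C{\left(- 3 \left(5 - 4\right) \right)} = \left(-4\right) \left(-12\right) \left(- 3 \left(5 - 4\right)\right) = 48 \left(\left(-3\right) 1\right) = 48 \left(-3\right) = -144$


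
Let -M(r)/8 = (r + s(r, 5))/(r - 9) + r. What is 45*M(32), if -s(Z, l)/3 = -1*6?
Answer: -282960/23 ≈ -12303.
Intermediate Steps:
s(Z, l) = 18 (s(Z, l) = -(-3)*6 = -3*(-6) = 18)
M(r) = -8*r - 8*(18 + r)/(-9 + r) (M(r) = -8*((r + 18)/(r - 9) + r) = -8*((18 + r)/(-9 + r) + r) = -8*(r + (18 + r)/(-9 + r)) = -8*r - 8*(18 + r)/(-9 + r))
45*M(32) = 45*(8*(-18 - 1*32² + 8*32)/(-9 + 32)) = 45*(8*(-18 - 1*1024 + 256)/23) = 45*(8*(1/23)*(-18 - 1024 + 256)) = 45*(8*(1/23)*(-786)) = 45*(-6288/23) = -282960/23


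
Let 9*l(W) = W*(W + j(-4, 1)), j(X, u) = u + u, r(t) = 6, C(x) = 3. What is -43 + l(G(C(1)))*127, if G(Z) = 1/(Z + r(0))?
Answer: -28934/729 ≈ -39.690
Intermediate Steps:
j(X, u) = 2*u
G(Z) = 1/(6 + Z) (G(Z) = 1/(Z + 6) = 1/(6 + Z))
l(W) = W*(2 + W)/9 (l(W) = (W*(W + 2*1))/9 = (W*(W + 2))/9 = (W*(2 + W))/9 = W*(2 + W)/9)
-43 + l(G(C(1)))*127 = -43 + ((2 + 1/(6 + 3))/(9*(6 + 3)))*127 = -43 + ((1/9)*(2 + 1/9)/9)*127 = -43 + ((1/9)*(1/9)*(2 + 1/9))*127 = -43 + ((1/9)*(1/9)*(19/9))*127 = -43 + (19/729)*127 = -43 + 2413/729 = -28934/729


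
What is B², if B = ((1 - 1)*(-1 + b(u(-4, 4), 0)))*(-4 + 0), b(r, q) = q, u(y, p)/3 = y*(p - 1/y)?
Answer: 0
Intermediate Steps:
u(y, p) = 3*y*(p - 1/y) (u(y, p) = 3*(y*(p - 1/y)) = 3*y*(p - 1/y))
B = 0 (B = ((1 - 1)*(-1 + 0))*(-4 + 0) = (0*(-1))*(-4) = 0*(-4) = 0)
B² = 0² = 0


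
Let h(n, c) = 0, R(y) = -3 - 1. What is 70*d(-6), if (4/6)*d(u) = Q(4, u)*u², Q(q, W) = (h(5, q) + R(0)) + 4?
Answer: 0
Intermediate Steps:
R(y) = -4
Q(q, W) = 0 (Q(q, W) = (0 - 4) + 4 = -4 + 4 = 0)
d(u) = 0 (d(u) = 3*(0*u²)/2 = (3/2)*0 = 0)
70*d(-6) = 70*0 = 0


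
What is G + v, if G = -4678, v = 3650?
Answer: -1028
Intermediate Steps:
G + v = -4678 + 3650 = -1028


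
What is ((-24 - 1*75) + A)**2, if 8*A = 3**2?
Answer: 613089/64 ≈ 9579.5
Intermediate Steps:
A = 9/8 (A = (1/8)*3**2 = (1/8)*9 = 9/8 ≈ 1.1250)
((-24 - 1*75) + A)**2 = ((-24 - 1*75) + 9/8)**2 = ((-24 - 75) + 9/8)**2 = (-99 + 9/8)**2 = (-783/8)**2 = 613089/64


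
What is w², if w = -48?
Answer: 2304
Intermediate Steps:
w² = (-48)² = 2304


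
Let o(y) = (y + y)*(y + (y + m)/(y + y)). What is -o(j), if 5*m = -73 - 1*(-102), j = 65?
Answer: -42604/5 ≈ -8520.8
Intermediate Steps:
m = 29/5 (m = (-73 - 1*(-102))/5 = (-73 + 102)/5 = (⅕)*29 = 29/5 ≈ 5.8000)
o(y) = 2*y*(y + (29/5 + y)/(2*y)) (o(y) = (y + y)*(y + (y + 29/5)/(y + y)) = (2*y)*(y + (29/5 + y)/((2*y))) = (2*y)*(y + (29/5 + y)*(1/(2*y))) = (2*y)*(y + (29/5 + y)/(2*y)) = 2*y*(y + (29/5 + y)/(2*y)))
-o(j) = -(29/5 + 65 + 2*65²) = -(29/5 + 65 + 2*4225) = -(29/5 + 65 + 8450) = -1*42604/5 = -42604/5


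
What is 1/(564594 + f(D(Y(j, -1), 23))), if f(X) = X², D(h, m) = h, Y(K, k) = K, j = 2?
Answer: 1/564598 ≈ 1.7712e-6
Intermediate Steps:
1/(564594 + f(D(Y(j, -1), 23))) = 1/(564594 + 2²) = 1/(564594 + 4) = 1/564598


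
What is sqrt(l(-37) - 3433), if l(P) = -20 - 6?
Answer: I*sqrt(3459) ≈ 58.813*I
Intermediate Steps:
l(P) = -26
sqrt(l(-37) - 3433) = sqrt(-26 - 3433) = sqrt(-3459) = I*sqrt(3459)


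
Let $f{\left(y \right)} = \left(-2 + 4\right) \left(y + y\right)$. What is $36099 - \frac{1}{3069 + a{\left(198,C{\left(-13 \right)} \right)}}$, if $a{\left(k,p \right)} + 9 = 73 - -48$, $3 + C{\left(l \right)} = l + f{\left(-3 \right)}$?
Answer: $\frac{114830918}{3181} \approx 36099.0$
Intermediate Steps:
$f{\left(y \right)} = 4 y$ ($f{\left(y \right)} = 2 \cdot 2 y = 4 y$)
$C{\left(l \right)} = -15 + l$ ($C{\left(l \right)} = -3 + \left(l + 4 \left(-3\right)\right) = -3 + \left(l - 12\right) = -3 + \left(-12 + l\right) = -15 + l$)
$a{\left(k,p \right)} = 112$ ($a{\left(k,p \right)} = -9 + \left(73 - -48\right) = -9 + \left(73 + 48\right) = -9 + 121 = 112$)
$36099 - \frac{1}{3069 + a{\left(198,C{\left(-13 \right)} \right)}} = 36099 - \frac{1}{3069 + 112} = 36099 - \frac{1}{3181} = \frac{114830918}{3181}$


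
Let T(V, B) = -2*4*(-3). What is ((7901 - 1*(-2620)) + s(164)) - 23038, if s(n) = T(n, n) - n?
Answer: -12657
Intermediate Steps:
T(V, B) = 24 (T(V, B) = -8*(-3) = 24)
s(n) = 24 - n
((7901 - 1*(-2620)) + s(164)) - 23038 = ((7901 - 1*(-2620)) + (24 - 1*164)) - 23038 = ((7901 + 2620) + (24 - 164)) - 23038 = (10521 - 140) - 23038 = 10381 - 23038 = -12657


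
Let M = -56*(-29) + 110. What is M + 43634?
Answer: 45368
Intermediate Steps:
M = 1734 (M = 1624 + 110 = 1734)
M + 43634 = 1734 + 43634 = 45368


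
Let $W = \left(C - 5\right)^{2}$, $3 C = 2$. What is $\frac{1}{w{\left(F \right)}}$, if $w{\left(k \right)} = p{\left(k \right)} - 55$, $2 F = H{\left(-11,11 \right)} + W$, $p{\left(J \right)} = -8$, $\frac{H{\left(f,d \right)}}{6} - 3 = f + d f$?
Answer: $- \frac{1}{63} \approx -0.015873$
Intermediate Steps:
$C = \frac{2}{3}$ ($C = \frac{1}{3} \cdot 2 = \frac{2}{3} \approx 0.66667$)
$W = \frac{169}{9}$ ($W = \left(\frac{2}{3} - 5\right)^{2} = \left(- \frac{13}{3}\right)^{2} = \frac{169}{9} \approx 18.778$)
$H{\left(f,d \right)} = 18 + 6 f + 6 d f$ ($H{\left(f,d \right)} = 18 + 6 \left(f + d f\right) = 18 + \left(6 f + 6 d f\right) = 18 + 6 f + 6 d f$)
$F = - \frac{6797}{18}$ ($F = \frac{\left(18 + 6 \left(-11\right) + 6 \cdot 11 \left(-11\right)\right) + \frac{169}{9}}{2} = \frac{\left(18 - 66 - 726\right) + \frac{169}{9}}{2} = \frac{-774 + \frac{169}{9}}{2} = \frac{1}{2} \left(- \frac{6797}{9}\right) = - \frac{6797}{18} \approx -377.61$)
$w{\left(k \right)} = -63$ ($w{\left(k \right)} = -8 - 55 = -63$)
$\frac{1}{w{\left(F \right)}} = \frac{1}{-63} = - \frac{1}{63}$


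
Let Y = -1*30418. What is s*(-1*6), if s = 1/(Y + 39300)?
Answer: -3/4441 ≈ -0.00067552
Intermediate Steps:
Y = -30418
s = 1/8882 (s = 1/(-30418 + 39300) = 1/8882 ≈ 0.00011259)
s*(-1*6) = (-1*6)/8882 = (1/8882)*(-6) = -3/4441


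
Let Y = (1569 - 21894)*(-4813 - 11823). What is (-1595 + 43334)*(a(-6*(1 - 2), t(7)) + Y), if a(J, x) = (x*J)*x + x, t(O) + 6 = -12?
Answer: 14113150720614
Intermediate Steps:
t(O) = -18 (t(O) = -6 - 12 = -18)
Y = 338126700 (Y = -20325*(-16636) = 338126700)
a(J, x) = x + J*x² (a(J, x) = (J*x)*x + x = J*x² + x = x + J*x²)
(-1595 + 43334)*(a(-6*(1 - 2), t(7)) + Y) = (-1595 + 43334)*(-18*(1 - 6*(1 - 2)*(-18)) + 338126700) = 41739*(-18*(1 - 6*(-1)*(-18)) + 338126700) = 41739*(-18*(1 + 6*(-18)) + 338126700) = 41739*(-18*(1 - 108) + 338126700) = 41739*(-18*(-107) + 338126700) = 41739*(1926 + 338126700) = 41739*338128626 = 14113150720614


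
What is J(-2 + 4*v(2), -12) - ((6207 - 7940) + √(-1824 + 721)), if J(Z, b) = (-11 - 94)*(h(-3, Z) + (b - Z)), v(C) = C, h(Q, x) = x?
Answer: 2993 - I*√1103 ≈ 2993.0 - 33.211*I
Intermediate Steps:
J(Z, b) = -105*b (J(Z, b) = (-11 - 94)*(Z + (b - Z)) = -105*b)
J(-2 + 4*v(2), -12) - ((6207 - 7940) + √(-1824 + 721)) = -105*(-12) - ((6207 - 7940) + √(-1824 + 721)) = 1260 - (-1733 + √(-1103)) = 1260 - (-1733 + I*√1103) = 1260 + (1733 - I*√1103) = 2993 - I*√1103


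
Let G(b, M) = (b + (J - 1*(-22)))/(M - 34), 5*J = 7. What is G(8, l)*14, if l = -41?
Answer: -2198/375 ≈ -5.8613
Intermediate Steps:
J = 7/5 (J = (⅕)*7 = 7/5 ≈ 1.4000)
G(b, M) = (117/5 + b)/(-34 + M) (G(b, M) = (b + (7/5 - 1*(-22)))/(M - 34) = (b + (7/5 + 22))/(-34 + M) = (b + 117/5)/(-34 + M) = (117/5 + b)/(-34 + M))
G(8, l)*14 = ((117/5 + 8)/(-34 - 41))*14 = ((157/5)/(-75))*14 = -1/75*157/5*14 = -157/375*14 = -2198/375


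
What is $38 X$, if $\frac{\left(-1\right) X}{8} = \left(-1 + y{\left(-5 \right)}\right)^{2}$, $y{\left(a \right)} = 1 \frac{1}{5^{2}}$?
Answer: $- \frac{175104}{625} \approx -280.17$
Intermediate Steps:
$y{\left(a \right)} = \frac{1}{25}$ ($y{\left(a \right)} = 1 \cdot \frac{1}{25} = \frac{1}{25}$)
$X = - \frac{4608}{625}$ ($X = - 8 \left(-1 + \frac{1}{25}\right)^{2} = - 8 \left(- \frac{24}{25}\right)^{2} = \left(-8\right) \frac{576}{625} = - \frac{4608}{625} \approx -7.3728$)
$38 X = 38 \left(- \frac{4608}{625}\right) = - \frac{175104}{625}$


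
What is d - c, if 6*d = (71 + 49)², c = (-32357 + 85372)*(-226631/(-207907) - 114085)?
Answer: 1257454985220760/207907 ≈ 6.0482e+9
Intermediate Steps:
c = -1257454486243960/207907 (c = 53015*(-226631*(-1/207907) - 114085) = 53015*(226631/207907 - 114085) = 53015*(-23718843464/207907) = -1257454486243960/207907 ≈ -6.0482e+9)
d = 2400 (d = (71 + 49)²/6 = (⅙)*120² = (⅙)*14400 = 2400)
d - c = 2400 - 1*(-1257454486243960/207907) = 2400 + 1257454486243960/207907 = 1257454985220760/207907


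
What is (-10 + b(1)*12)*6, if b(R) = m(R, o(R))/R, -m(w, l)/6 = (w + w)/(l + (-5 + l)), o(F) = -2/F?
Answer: 36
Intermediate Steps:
m(w, l) = -12*w/(-5 + 2*l) (m(w, l) = -6*(w + w)/(l + (-5 + l)) = -6*2*w/(-5 + 2*l) = -12*w/(-5 + 2*l))
b(R) = -12/(-5 - 4/R) (b(R) = (-12*R/(-5 + 2*(-2/R)))/R = (-12*R/(-5 - 4/R))/R = -12/(-5 - 4/R))
(-10 + b(1)*12)*6 = (-10 + (12*1/(4 + 5*1))*12)*6 = (-10 + (12*1/(4 + 5))*12)*6 = (-10 + (12*1/9)*12)*6 = (-10 + (12*1*(⅑))*12)*6 = (-10 + (4/3)*12)*6 = (-10 + 16)*6 = 6*6 = 36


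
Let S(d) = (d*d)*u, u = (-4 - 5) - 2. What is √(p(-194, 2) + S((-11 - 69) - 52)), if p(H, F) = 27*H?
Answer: 3*I*√21878 ≈ 443.74*I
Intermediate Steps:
u = -11 (u = -9 - 2 = -11)
S(d) = -11*d² (S(d) = (d*d)*(-11) = d²*(-11) = -11*d²)
√(p(-194, 2) + S((-11 - 69) - 52)) = √(27*(-194) - 11*((-11 - 69) - 52)²) = √(-5238 - 11*(-80 - 52)²) = √(-5238 - 11*(-132)²) = √(-5238 - 11*17424) = √(-5238 - 191664) = √(-196902) = 3*I*√21878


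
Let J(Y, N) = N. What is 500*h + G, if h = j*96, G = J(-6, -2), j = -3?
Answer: -144002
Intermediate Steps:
G = -2
h = -288 (h = -3*96 = -288)
500*h + G = 500*(-288) - 2 = -144000 - 2 = -144002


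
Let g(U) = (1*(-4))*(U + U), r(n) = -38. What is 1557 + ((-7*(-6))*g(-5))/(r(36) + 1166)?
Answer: 73249/47 ≈ 1558.5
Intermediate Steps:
g(U) = -8*U
1557 + ((-7*(-6))*g(-5))/(r(36) + 1166) = 1557 + ((-7*(-6))*(-8*(-5)))/(-38 + 1166) = 1557 + (42*40)/1128 = 1557 + 1680*(1/1128) = 1557 + 70/47 = 73249/47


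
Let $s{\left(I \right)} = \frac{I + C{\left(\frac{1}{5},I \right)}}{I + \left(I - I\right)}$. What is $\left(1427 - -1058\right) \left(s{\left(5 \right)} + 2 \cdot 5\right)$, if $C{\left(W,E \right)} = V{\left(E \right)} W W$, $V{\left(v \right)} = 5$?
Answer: $\frac{137172}{5} \approx 27434.0$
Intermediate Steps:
$C{\left(W,E \right)} = 5 W^{2}$ ($C{\left(W,E \right)} = 5 W W = 5 W^{2}$)
$s{\left(I \right)} = \frac{\frac{1}{5} + I}{I}$ ($s{\left(I \right)} = \frac{I + 5 \left(\frac{1}{5}\right)^{2}}{I + \left(I - I\right)} = \frac{I + \frac{5}{25}}{I + 0} = \frac{I + 5 \cdot \frac{1}{25}}{I} = \frac{I + \frac{1}{5}}{I} = \frac{\frac{1}{5} + I}{I}$)
$\left(1427 - -1058\right) \left(s{\left(5 \right)} + 2 \cdot 5\right) = \left(1427 - -1058\right) \left(\frac{\frac{1}{5} + 5}{5} + 2 \cdot 5\right) = \left(1427 + 1058\right) \left(\frac{1}{5} \cdot \frac{26}{5} + 10\right) = 2485 \left(\frac{26}{25} + 10\right) = 2485 \cdot \frac{276}{25} = \frac{137172}{5}$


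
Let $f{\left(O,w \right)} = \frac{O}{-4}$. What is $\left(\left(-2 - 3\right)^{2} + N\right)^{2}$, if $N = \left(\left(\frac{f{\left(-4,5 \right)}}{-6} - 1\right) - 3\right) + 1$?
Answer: $\frac{17161}{36} \approx 476.69$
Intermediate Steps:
$f{\left(O,w \right)} = - \frac{O}{4}$ ($f{\left(O,w \right)} = O \left(- \frac{1}{4}\right) = - \frac{O}{4}$)
$N = - \frac{19}{6}$ ($N = \left(\left(\frac{\left(- \frac{1}{4}\right) \left(-4\right)}{-6} - 1\right) - 3\right) + 1 = \left(\left(1 \left(- \frac{1}{6}\right) - 1\right) - 3\right) + 1 = \left(\left(- \frac{1}{6} - 1\right) - 3\right) + 1 = \left(- \frac{7}{6} - 3\right) + 1 = - \frac{25}{6} + 1 = - \frac{19}{6} \approx -3.1667$)
$\left(\left(-2 - 3\right)^{2} + N\right)^{2} = \left(\left(-2 - 3\right)^{2} - \frac{19}{6}\right)^{2} = \left(\left(-5\right)^{2} - \frac{19}{6}\right)^{2} = \left(25 - \frac{19}{6}\right)^{2} = \left(\frac{131}{6}\right)^{2} = \frac{17161}{36}$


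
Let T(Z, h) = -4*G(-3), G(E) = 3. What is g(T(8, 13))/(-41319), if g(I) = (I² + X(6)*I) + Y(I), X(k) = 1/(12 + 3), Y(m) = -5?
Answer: -691/206595 ≈ -0.0033447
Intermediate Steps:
X(k) = 1/15
T(Z, h) = -12 (T(Z, h) = -4*3 = -12)
g(I) = -5 + I² + I/15 (g(I) = (I² + I/15) - 5 = -5 + I² + I/15)
g(T(8, 13))/(-41319) = (-5 + (-12)² + (1/15)*(-12))/(-41319) = (-5 + 144 - ⅘)*(-1/41319) = (691/5)*(-1/41319) = -691/206595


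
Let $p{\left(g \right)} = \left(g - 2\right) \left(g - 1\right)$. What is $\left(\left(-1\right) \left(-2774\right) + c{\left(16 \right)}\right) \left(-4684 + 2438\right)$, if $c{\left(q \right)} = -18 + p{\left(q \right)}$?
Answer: $-6661636$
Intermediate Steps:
$p{\left(g \right)} = \left(-1 + g\right) \left(-2 + g\right)$ ($p{\left(g \right)} = \left(-2 + g\right) \left(-1 + g\right) = \left(-1 + g\right) \left(-2 + g\right)$)
$c{\left(q \right)} = -16 + q^{2} - 3 q$ ($c{\left(q \right)} = -18 + \left(2 + q^{2} - 3 q\right) = -16 + q^{2} - 3 q$)
$\left(\left(-1\right) \left(-2774\right) + c{\left(16 \right)}\right) \left(-4684 + 2438\right) = \left(\left(-1\right) \left(-2774\right) - \left(64 - 256\right)\right) \left(-4684 + 2438\right) = \left(2774 - -192\right) \left(-2246\right) = \left(2774 + 192\right) \left(-2246\right) = 2966 \left(-2246\right) = -6661636$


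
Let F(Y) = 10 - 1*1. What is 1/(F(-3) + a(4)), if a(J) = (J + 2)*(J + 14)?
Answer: 1/117 ≈ 0.0085470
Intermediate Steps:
F(Y) = 9 (F(Y) = 10 - 1 = 9)
a(J) = (2 + J)*(14 + J)
1/(F(-3) + a(4)) = 1/(9 + (28 + 4² + 16*4)) = 1/(9 + (28 + 16 + 64)) = 1/(9 + 108) = 1/117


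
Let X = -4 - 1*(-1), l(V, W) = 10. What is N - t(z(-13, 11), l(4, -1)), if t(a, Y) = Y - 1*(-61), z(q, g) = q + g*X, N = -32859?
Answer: -32930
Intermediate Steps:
X = -3 (X = -4 + 1 = -3)
z(q, g) = q - 3*g (z(q, g) = q + g*(-3) = q - 3*g)
t(a, Y) = 61 + Y (t(a, Y) = Y + 61 = 61 + Y)
N - t(z(-13, 11), l(4, -1)) = -32859 - (61 + 10) = -32859 - 1*71 = -32859 - 71 = -32930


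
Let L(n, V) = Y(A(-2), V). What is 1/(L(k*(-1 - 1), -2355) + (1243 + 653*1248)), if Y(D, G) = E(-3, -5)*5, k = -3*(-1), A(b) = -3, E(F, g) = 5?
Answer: 1/816212 ≈ 1.2252e-6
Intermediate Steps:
k = 3
Y(D, G) = 25 (Y(D, G) = 5*5 = 25)
L(n, V) = 25
1/(L(k*(-1 - 1), -2355) + (1243 + 653*1248)) = 1/(25 + (1243 + 653*1248)) = 1/(25 + (1243 + 814944)) = 1/(25 + 816187) = 1/816212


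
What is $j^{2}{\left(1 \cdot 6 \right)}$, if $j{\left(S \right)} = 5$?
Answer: $25$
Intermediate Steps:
$j^{2}{\left(1 \cdot 6 \right)} = 5^{2} = 25$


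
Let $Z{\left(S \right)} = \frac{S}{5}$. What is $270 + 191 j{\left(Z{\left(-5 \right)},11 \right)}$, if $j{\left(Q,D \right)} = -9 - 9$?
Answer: $-3168$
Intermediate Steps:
$Z{\left(S \right)} = \frac{S}{5}$ ($Z{\left(S \right)} = S \frac{1}{5} = \frac{S}{5}$)
$j{\left(Q,D \right)} = -18$
$270 + 191 j{\left(Z{\left(-5 \right)},11 \right)} = 270 + 191 \left(-18\right) = 270 - 3438 = -3168$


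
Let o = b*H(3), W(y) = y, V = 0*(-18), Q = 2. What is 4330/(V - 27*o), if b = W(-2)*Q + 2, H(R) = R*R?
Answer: 2165/243 ≈ 8.9095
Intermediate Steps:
V = 0
H(R) = R²
b = -2 (b = -2*2 + 2 = -4 + 2 = -2)
o = -18 (o = -2*3² = -2*9 = -18)
4330/(V - 27*o) = 4330/(0 - 27*(-18)) = 4330/(0 + 486) = 4330/486 = 4330*(1/486) = 2165/243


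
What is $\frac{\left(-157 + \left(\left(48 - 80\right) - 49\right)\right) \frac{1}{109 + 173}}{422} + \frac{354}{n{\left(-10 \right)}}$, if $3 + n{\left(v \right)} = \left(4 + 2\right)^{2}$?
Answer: $\frac{7019927}{654522} \approx 10.725$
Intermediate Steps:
$n{\left(v \right)} = 33$ ($n{\left(v \right)} = -3 + \left(4 + 2\right)^{2} = -3 + 6^{2} = -3 + 36 = 33$)
$\frac{\left(-157 + \left(\left(48 - 80\right) - 49\right)\right) \frac{1}{109 + 173}}{422} + \frac{354}{n{\left(-10 \right)}} = \frac{\left(-157 + \left(\left(48 - 80\right) - 49\right)\right) \frac{1}{109 + 173}}{422} + \frac{354}{33} = \frac{-157 - 81}{282} \cdot \frac{1}{422} + 354 \cdot \frac{1}{33} = \left(-157 - 81\right) \frac{1}{282} \cdot \frac{1}{422} + \frac{118}{11} = \left(-238\right) \frac{1}{282} \cdot \frac{1}{422} + \frac{118}{11} = \left(- \frac{119}{141}\right) \frac{1}{422} + \frac{118}{11} = - \frac{119}{59502} + \frac{118}{11} = \frac{7019927}{654522}$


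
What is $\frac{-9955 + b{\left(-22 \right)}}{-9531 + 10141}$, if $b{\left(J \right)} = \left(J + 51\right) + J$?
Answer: $- \frac{4974}{305} \approx -16.308$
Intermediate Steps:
$b{\left(J \right)} = 51 + 2 J$ ($b{\left(J \right)} = \left(51 + J\right) + J = 51 + 2 J$)
$\frac{-9955 + b{\left(-22 \right)}}{-9531 + 10141} = \frac{-9955 + \left(51 + 2 \left(-22\right)\right)}{-9531 + 10141} = \frac{-9955 + \left(51 - 44\right)}{610} = \left(-9955 + 7\right) \frac{1}{610} = \left(-9948\right) \frac{1}{610} = - \frac{4974}{305}$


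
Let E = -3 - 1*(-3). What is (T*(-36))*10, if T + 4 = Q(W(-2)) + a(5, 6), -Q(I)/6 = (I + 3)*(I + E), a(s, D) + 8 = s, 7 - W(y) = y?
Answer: 235800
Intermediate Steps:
W(y) = 7 - y
E = 0 (E = -3 + 3 = 0)
a(s, D) = -8 + s
Q(I) = -6*I*(3 + I) (Q(I) = -6*(I + 3)*(I + 0) = -6*(3 + I)*I = -6*I*(3 + I))
T = -655 (T = -4 + (6*(7 - 1*(-2))*(-3 - (7 - 1*(-2))) + (-8 + 5)) = -4 + (6*(7 + 2)*(-3 - (7 + 2)) - 3) = -4 + (6*9*(-3 - 1*9) - 3) = -4 + (6*9*(-3 - 9) - 3) = -4 + (6*9*(-12) - 3) = -4 + (-648 - 3) = -4 - 651 = -655)
(T*(-36))*10 = -655*(-36)*10 = 23580*10 = 235800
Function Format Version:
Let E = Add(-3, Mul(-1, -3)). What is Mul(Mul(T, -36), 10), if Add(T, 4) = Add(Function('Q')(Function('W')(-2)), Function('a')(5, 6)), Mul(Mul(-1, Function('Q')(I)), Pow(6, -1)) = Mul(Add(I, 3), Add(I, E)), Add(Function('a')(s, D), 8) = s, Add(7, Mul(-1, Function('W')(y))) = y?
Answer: 235800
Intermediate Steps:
Function('W')(y) = Add(7, Mul(-1, y))
E = 0 (E = Add(-3, 3) = 0)
Function('a')(s, D) = Add(-8, s)
Function('Q')(I) = Mul(-6, I, Add(3, I)) (Function('Q')(I) = Mul(-6, Mul(Add(I, 3), Add(I, 0))) = Mul(-6, Mul(Add(3, I), I)) = Mul(-6, Mul(I, Add(3, I))) = Mul(-6, I, Add(3, I)))
T = -655 (T = Add(-4, Add(Mul(6, Add(7, Mul(-1, -2)), Add(-3, Mul(-1, Add(7, Mul(-1, -2))))), Add(-8, 5))) = Add(-4, Add(Mul(6, Add(7, 2), Add(-3, Mul(-1, Add(7, 2)))), -3)) = Add(-4, Add(Mul(6, 9, Add(-3, Mul(-1, 9))), -3)) = Add(-4, Add(Mul(6, 9, Add(-3, -9)), -3)) = Add(-4, Add(Mul(6, 9, -12), -3)) = Add(-4, Add(-648, -3)) = Add(-4, -651) = -655)
Mul(Mul(T, -36), 10) = Mul(Mul(-655, -36), 10) = Mul(23580, 10) = 235800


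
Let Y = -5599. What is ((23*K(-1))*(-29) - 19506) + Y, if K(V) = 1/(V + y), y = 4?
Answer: -75982/3 ≈ -25327.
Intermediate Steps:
K(V) = 1/(4 + V) (K(V) = 1/(V + 4) = 1/(4 + V))
((23*K(-1))*(-29) - 19506) + Y = ((23/(4 - 1))*(-29) - 19506) - 5599 = ((23/3)*(-29) - 19506) - 5599 = (-667/3 - 19506) - 5599 = -59185/3 - 5599 = -75982/3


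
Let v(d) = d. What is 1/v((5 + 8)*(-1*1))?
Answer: -1/13 ≈ -0.076923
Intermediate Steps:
1/v((5 + 8)*(-1*1)) = 1/((5 + 8)*(-1*1)) = 1/(13*(-1)) = 1/(-13) = -1/13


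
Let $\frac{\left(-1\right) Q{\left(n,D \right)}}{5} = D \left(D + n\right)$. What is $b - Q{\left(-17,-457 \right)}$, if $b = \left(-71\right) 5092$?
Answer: $721558$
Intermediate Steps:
$Q{\left(n,D \right)} = - 5 D \left(D + n\right)$
$b = -361532$
$b - Q{\left(-17,-457 \right)} = -361532 - \left(-5\right) \left(-457\right) \left(-457 - 17\right) = -361532 - \left(-5\right) \left(-457\right) \left(-474\right) = -361532 - -1083090 = -361532 + 1083090 = 721558$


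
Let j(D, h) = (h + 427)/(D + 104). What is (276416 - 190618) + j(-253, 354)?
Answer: 12783121/149 ≈ 85793.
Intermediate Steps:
j(D, h) = (427 + h)/(104 + D)
(276416 - 190618) + j(-253, 354) = (276416 - 190618) + (427 + 354)/(104 - 253) = 85798 + 781/(-149) = 85798 - 1/149*781 = 85798 - 781/149 = 12783121/149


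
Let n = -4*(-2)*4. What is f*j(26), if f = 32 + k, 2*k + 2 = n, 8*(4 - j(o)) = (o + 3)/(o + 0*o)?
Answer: 37741/208 ≈ 181.45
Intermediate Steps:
n = 32 (n = 8*4 = 32)
j(o) = 4 - (3 + o)/(8*o) (j(o) = 4 - (o + 3)/(8*(o + 0*o)) = 4 - (3 + o)/(8*(o + 0)) = 4 - (3 + o)/(8*o))
k = 15 (k = -1 + (½)*32 = -1 + 16 = 15)
f = 47 (f = 32 + 15 = 47)
f*j(26) = 47*((⅛)*(-3 + 31*26)/26) = 47*((⅛)*(1/26)*(-3 + 806)) = 47*((⅛)*(1/26)*803) = 47*(803/208) = 37741/208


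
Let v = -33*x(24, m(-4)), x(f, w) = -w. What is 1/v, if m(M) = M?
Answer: -1/132 ≈ -0.0075758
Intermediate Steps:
v = -132 (v = -(-33)*(-4) = -33*4 = -132)
1/v = 1/(-132) = -1/132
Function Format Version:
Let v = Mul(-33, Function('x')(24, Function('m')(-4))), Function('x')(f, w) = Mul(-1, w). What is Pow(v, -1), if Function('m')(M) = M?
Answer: Rational(-1, 132) ≈ -0.0075758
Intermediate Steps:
v = -132 (v = Mul(-33, Mul(-1, -4)) = Mul(-33, 4) = -132)
Pow(v, -1) = Pow(-132, -1) = Rational(-1, 132)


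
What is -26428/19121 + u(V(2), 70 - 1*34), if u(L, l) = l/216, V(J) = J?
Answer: -139447/114726 ≈ -1.2155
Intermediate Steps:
u(L, l) = l/216 (u(L, l) = l*(1/216) = l/216)
-26428/19121 + u(V(2), 70 - 1*34) = -26428/19121 + (70 - 1*34)/216 = -26428*1/19121 + (70 - 34)/216 = -26428/19121 + (1/216)*36 = -26428/19121 + 1/6 = -139447/114726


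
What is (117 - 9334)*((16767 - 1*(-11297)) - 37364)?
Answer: 85718100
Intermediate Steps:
(117 - 9334)*((16767 - 1*(-11297)) - 37364) = -9217*((16767 + 11297) - 37364) = -9217*(28064 - 37364) = -9217*(-9300) = 85718100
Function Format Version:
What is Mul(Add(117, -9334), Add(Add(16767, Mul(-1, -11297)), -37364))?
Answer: 85718100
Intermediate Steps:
Mul(Add(117, -9334), Add(Add(16767, Mul(-1, -11297)), -37364)) = Mul(-9217, Add(Add(16767, 11297), -37364)) = Mul(-9217, Add(28064, -37364)) = Mul(-9217, -9300) = 85718100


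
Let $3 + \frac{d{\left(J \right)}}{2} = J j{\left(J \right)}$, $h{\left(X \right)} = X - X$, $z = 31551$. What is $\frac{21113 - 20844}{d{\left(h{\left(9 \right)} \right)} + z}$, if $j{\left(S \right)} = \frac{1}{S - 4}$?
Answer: $\frac{269}{31545} \approx 0.0085275$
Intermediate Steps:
$j{\left(S \right)} = \frac{1}{-4 + S}$
$h{\left(X \right)} = 0$
$d{\left(J \right)} = -6 + \frac{2 J}{-4 + J}$ ($d{\left(J \right)} = -6 + 2 \frac{J}{-4 + J} = -6 + \frac{2 J}{-4 + J}$)
$\frac{21113 - 20844}{d{\left(h{\left(9 \right)} \right)} + z} = \frac{21113 - 20844}{\frac{4 \left(6 - 0\right)}{-4 + 0} + 31551} = \frac{269}{\frac{4 \left(6 + 0\right)}{-4} + 31551} = \frac{269}{4 \left(- \frac{1}{4}\right) 6 + 31551} = \frac{269}{-6 + 31551} = \frac{269}{31545}$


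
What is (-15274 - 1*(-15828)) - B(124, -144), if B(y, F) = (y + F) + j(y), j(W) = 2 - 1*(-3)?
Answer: 569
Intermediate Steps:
j(W) = 5 (j(W) = 2 + 3 = 5)
B(y, F) = 5 + F + y (B(y, F) = (y + F) + 5 = (F + y) + 5 = 5 + F + y)
(-15274 - 1*(-15828)) - B(124, -144) = (-15274 - 1*(-15828)) - (5 - 144 + 124) = (-15274 + 15828) - 1*(-15) = 554 + 15 = 569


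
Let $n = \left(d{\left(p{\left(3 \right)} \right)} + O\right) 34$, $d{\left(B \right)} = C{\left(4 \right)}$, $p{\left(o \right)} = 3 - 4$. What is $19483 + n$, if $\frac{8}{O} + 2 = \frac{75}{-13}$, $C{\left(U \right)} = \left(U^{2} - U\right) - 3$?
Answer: $\frac{1995153}{101} \approx 19754.0$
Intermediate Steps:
$p{\left(o \right)} = -1$
$C{\left(U \right)} = -3 + U^{2} - U$
$d{\left(B \right)} = 9$ ($d{\left(B \right)} = -3 + 4^{2} - 4 = -3 + 16 - 4 = 9$)
$O = - \frac{104}{101}$ ($O = \frac{8}{-2 + \frac{75}{-13}} = \frac{8}{-2 + 75 \left(- \frac{1}{13}\right)} = \frac{8}{-2 - \frac{75}{13}} = \frac{8}{- \frac{101}{13}} = 8 \left(- \frac{13}{101}\right) = - \frac{104}{101} \approx -1.0297$)
$n = \frac{27370}{101}$ ($n = \left(9 - \frac{104}{101}\right) 34 = \frac{805}{101} \cdot 34 = \frac{27370}{101} \approx 270.99$)
$19483 + n = 19483 + \frac{27370}{101} = \frac{1995153}{101}$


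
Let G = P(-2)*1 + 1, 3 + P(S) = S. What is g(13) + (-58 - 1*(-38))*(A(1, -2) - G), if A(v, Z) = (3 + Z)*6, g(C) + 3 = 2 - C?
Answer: -214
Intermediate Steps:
P(S) = -3 + S
g(C) = -1 - C (g(C) = -3 + (2 - C) = -1 - C)
A(v, Z) = 18 + 6*Z
G = -4 (G = (-3 - 2)*1 + 1 = -5*1 + 1 = -5 + 1 = -4)
g(13) + (-58 - 1*(-38))*(A(1, -2) - G) = (-1 - 1*13) + (-58 - 1*(-38))*((18 + 6*(-2)) - 1*(-4)) = (-1 - 13) + (-58 + 38)*((18 - 12) + 4) = -14 - 20*(6 + 4) = -14 - 20*10 = -14 - 200 = -214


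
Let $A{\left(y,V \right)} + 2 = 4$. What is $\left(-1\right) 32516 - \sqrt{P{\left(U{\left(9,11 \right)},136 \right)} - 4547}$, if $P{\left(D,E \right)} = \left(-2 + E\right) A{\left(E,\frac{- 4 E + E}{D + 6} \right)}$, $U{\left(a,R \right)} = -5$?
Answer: $-32516 - i \sqrt{4279} \approx -32516.0 - 65.414 i$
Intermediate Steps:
$A{\left(y,V \right)} = 2$ ($A{\left(y,V \right)} = -2 + 4 = 2$)
$P{\left(D,E \right)} = -4 + 2 E$ ($P{\left(D,E \right)} = \left(-2 + E\right) 2 = -4 + 2 E$)
$\left(-1\right) 32516 - \sqrt{P{\left(U{\left(9,11 \right)},136 \right)} - 4547} = \left(-1\right) 32516 - \sqrt{\left(-4 + 2 \cdot 136\right) - 4547} = -32516 - \sqrt{\left(-4 + 272\right) - 4547} = -32516 - \sqrt{268 - 4547} = -32516 - \sqrt{-4279} = -32516 - i \sqrt{4279}$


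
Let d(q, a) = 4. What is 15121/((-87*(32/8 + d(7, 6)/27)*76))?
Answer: -136089/246848 ≈ -0.55131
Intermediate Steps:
15121/((-87*(32/8 + d(7, 6)/27)*76)) = 15121/((-87*(32/8 + 4/27)*76)) = 15121/((-87*(32*(⅛) + 4*(1/27))*76)) = 15121/((-87*(4 + 4/27)*76)) = 15121/((-87*112/27*76)) = 15121/((-3248/9*76)) = 15121/(-246848/9) = 15121*(-9/246848) = -136089/246848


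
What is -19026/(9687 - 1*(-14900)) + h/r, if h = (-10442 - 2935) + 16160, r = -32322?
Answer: -683383993/794701014 ≈ -0.85993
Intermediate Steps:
h = 2783 (h = -13377 + 16160 = 2783)
-19026/(9687 - 1*(-14900)) + h/r = -19026/(9687 - 1*(-14900)) + 2783/(-32322) = -19026/(9687 + 14900) + 2783*(-1/32322) = -19026/24587 - 2783/32322 = -683383993/794701014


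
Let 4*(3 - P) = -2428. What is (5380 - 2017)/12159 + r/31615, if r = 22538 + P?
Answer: 129259259/128135595 ≈ 1.0088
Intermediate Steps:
P = 610 (P = 3 - 1/4*(-2428) = 3 + 607 = 610)
r = 23148 (r = 22538 + 610 = 23148)
(5380 - 2017)/12159 + r/31615 = (5380 - 2017)/12159 + 23148/31615 = 3363*(1/12159) + 23148*(1/31615) = 1121/4053 + 23148/31615 = 129259259/128135595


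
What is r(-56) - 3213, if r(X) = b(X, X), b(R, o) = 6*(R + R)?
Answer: -3885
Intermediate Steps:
b(R, o) = 12*R (b(R, o) = 6*(2*R) = 12*R)
r(X) = 12*X
r(-56) - 3213 = 12*(-56) - 3213 = -672 - 3213 = -3885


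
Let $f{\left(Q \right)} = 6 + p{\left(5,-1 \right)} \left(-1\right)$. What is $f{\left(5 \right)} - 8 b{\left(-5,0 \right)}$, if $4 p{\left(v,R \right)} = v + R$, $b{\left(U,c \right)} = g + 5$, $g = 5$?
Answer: $-75$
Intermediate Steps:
$b{\left(U,c \right)} = 10$ ($b{\left(U,c \right)} = 5 + 5 = 10$)
$p{\left(v,R \right)} = \frac{R}{4} + \frac{v}{4}$ ($p{\left(v,R \right)} = \frac{v + R}{4} = \frac{R + v}{4} = \frac{R}{4} + \frac{v}{4}$)
$f{\left(Q \right)} = 5$ ($f{\left(Q \right)} = 6 + \left(\frac{1}{4} \left(-1\right) + \frac{1}{4} \cdot 5\right) \left(-1\right) = 6 + \left(- \frac{1}{4} + \frac{5}{4}\right) \left(-1\right) = 6 + 1 \left(-1\right) = 6 - 1 = 5$)
$f{\left(5 \right)} - 8 b{\left(-5,0 \right)} = 5 - 80 = -75$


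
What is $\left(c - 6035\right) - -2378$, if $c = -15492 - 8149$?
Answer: $-27298$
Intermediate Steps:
$c = -23641$ ($c = -15492 - 8149 = -23641$)
$\left(c - 6035\right) - -2378 = \left(-23641 - 6035\right) - -2378 = -29676 + 2378 = -27298$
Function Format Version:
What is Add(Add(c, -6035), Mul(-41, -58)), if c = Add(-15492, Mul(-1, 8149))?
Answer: -27298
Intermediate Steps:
c = -23641 (c = Add(-15492, -8149) = -23641)
Add(Add(c, -6035), Mul(-41, -58)) = Add(Add(-23641, -6035), Mul(-41, -58)) = Add(-29676, 2378) = -27298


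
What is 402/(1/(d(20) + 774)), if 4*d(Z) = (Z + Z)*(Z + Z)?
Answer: 471948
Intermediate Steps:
d(Z) = Z² (d(Z) = ((Z + Z)*(Z + Z))/4 = ((2*Z)*(2*Z))/4 = (4*Z²)/4 = Z²)
402/(1/(d(20) + 774)) = 402/(1/(20² + 774)) = 402/(1/(400 + 774)) = 402/(1/1174) = 402*1174 = 471948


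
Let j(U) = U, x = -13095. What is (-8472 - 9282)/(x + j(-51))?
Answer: 2959/2191 ≈ 1.3505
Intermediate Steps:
(-8472 - 9282)/(x + j(-51)) = (-8472 - 9282)/(-13095 - 51) = -17754/(-13146) = -17754*(-1/13146) = 2959/2191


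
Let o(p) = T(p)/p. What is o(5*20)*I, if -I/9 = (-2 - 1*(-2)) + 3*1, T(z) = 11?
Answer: -297/100 ≈ -2.9700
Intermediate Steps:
I = -27 (I = -9*((-2 - 1*(-2)) + 3*1) = -9*((-2 + 2) + 3) = -9*(0 + 3) = -9*3 = -27)
o(p) = 11/p
o(5*20)*I = (11/((5*20)))*(-27) = (11/100)*(-27) = -297/100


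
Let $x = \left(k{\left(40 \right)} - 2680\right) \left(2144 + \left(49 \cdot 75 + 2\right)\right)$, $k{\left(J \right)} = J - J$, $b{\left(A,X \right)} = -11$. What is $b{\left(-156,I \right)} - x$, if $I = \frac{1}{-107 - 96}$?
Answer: $15600269$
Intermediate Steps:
$I = - \frac{1}{203}$ ($I = \frac{1}{-203} = - \frac{1}{203} \approx -0.0049261$)
$k{\left(J \right)} = 0$
$x = -15600280$ ($x = \left(0 - 2680\right) \left(2144 + \left(49 \cdot 75 + 2\right)\right) = - 2680 \left(2144 + \left(3675 + 2\right)\right) = - 2680 \left(2144 + 3677\right) = \left(-2680\right) 5821 = -15600280$)
$b{\left(-156,I \right)} - x = -11 - -15600280 = -11 + 15600280 = 15600269$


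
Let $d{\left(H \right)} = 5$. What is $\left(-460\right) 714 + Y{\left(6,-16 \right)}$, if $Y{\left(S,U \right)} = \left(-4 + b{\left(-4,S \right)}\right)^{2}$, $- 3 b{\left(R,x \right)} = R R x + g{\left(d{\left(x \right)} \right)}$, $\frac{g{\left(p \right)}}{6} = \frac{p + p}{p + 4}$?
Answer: $- \frac{26485304}{81} \approx -3.2698 \cdot 10^{5}$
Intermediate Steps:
$g{\left(p \right)} = \frac{12 p}{4 + p}$ ($g{\left(p \right)} = 6 \frac{p + p}{p + 4} = 6 \frac{2 p}{4 + p} = \frac{12 p}{4 + p}$)
$b{\left(R,x \right)} = - \frac{20}{9} - \frac{x R^{2}}{3}$ ($b{\left(R,x \right)} = - \frac{R R x + 12 \cdot 5 \frac{1}{4 + 5}}{3} = - \frac{R^{2} x + 12 \cdot 5 \cdot \frac{1}{9}}{3} = - \frac{x R^{2} + 12 \cdot 5 \cdot \frac{1}{9}}{3} = - \frac{x R^{2} + \frac{20}{3}}{3} = - \frac{\frac{20}{3} + x R^{2}}{3} = - \frac{20}{9} - \frac{x R^{2}}{3}$)
$Y{\left(S,U \right)} = \left(- \frac{56}{9} - \frac{16 S}{3}\right)^{2}$ ($Y{\left(S,U \right)} = \left(-4 - \left(\frac{20}{9} + \frac{S \left(-4\right)^{2}}{3}\right)\right)^{2} = \left(-4 - \left(\frac{20}{9} + \frac{1}{3} S 16\right)\right)^{2} = \left(-4 - \left(\frac{20}{9} + \frac{16 S}{3}\right)\right)^{2} = \left(- \frac{56}{9} - \frac{16 S}{3}\right)^{2}$)
$\left(-460\right) 714 + Y{\left(6,-16 \right)} = \left(-460\right) 714 + \frac{64 \left(7 + 6 \cdot 6\right)^{2}}{81} = -328440 + \frac{64 \left(7 + 36\right)^{2}}{81} = -328440 + \frac{64 \cdot 43^{2}}{81} = -328440 + \frac{64}{81} \cdot 1849 = -328440 + \frac{118336}{81} = - \frac{26485304}{81}$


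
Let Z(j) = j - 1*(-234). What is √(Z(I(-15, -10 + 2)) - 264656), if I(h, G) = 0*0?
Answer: I*√264422 ≈ 514.22*I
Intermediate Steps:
I(h, G) = 0
Z(j) = 234 + j (Z(j) = j + 234 = 234 + j)
√(Z(I(-15, -10 + 2)) - 264656) = √((234 + 0) - 264656) = √(234 - 264656) = √(-264422) = I*√264422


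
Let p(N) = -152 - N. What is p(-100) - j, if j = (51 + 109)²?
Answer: -25652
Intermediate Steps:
j = 25600 (j = 160² = 25600)
p(-100) - j = (-152 - 1*(-100)) - 1*25600 = (-152 + 100) - 25600 = -52 - 25600 = -25652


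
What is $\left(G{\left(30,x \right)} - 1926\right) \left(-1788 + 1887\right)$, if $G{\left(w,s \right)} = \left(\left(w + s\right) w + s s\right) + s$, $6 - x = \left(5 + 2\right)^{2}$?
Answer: $-50490$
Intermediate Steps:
$x = -43$ ($x = 6 - \left(5 + 2\right)^{2} = 6 - 7^{2} = 6 - 49 = -43$)
$G{\left(w,s \right)} = s + s^{2} + w \left(s + w\right)$ ($G{\left(w,s \right)} = \left(\left(s + w\right) w + s^{2}\right) + s = \left(w \left(s + w\right) + s^{2}\right) + s = \left(s^{2} + w \left(s + w\right)\right) + s = s + s^{2} + w \left(s + w\right)$)
$\left(G{\left(30,x \right)} - 1926\right) \left(-1788 + 1887\right) = \left(\left(-43 + \left(-43\right)^{2} + 30^{2} - 1290\right) - 1926\right) \left(-1788 + 1887\right) = \left(\left(-43 + 1849 + 900 - 1290\right) - 1926\right) 99 = \left(1416 - 1926\right) 99 = \left(-510\right) 99 = -50490$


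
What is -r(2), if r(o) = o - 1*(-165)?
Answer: -167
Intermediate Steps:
r(o) = 165 + o (r(o) = o + 165 = 165 + o)
-r(2) = -(165 + 2) = -1*167 = -167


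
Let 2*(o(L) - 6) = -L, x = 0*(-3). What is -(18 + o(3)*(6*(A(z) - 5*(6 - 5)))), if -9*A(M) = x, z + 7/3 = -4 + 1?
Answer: 117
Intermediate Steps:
x = 0
o(L) = 6 - L/2 (o(L) = 6 + (-L)/2 = 6 - L/2)
z = -16/3 (z = -7/3 + (-4 + 1) = -7/3 - 3 = -16/3 ≈ -5.3333)
A(M) = 0 (A(M) = -1/9*0 = 0)
-(18 + o(3)*(6*(A(z) - 5*(6 - 5)))) = -(18 + (6 - 1/2*3)*(6*(0 - 5*(6 - 5)))) = -(18 + (6 - 3/2)*(6*(0 - 5*1))) = -(18 + 9*(6*(0 - 5))/2) = -(18 + 9*(6*(-5))/2) = -(18 + (9/2)*(-30)) = -(18 - 135) = -1*(-117) = 117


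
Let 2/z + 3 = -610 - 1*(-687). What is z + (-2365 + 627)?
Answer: -64305/37 ≈ -1738.0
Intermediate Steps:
z = 1/37 (z = 2/(-3 + (-610 - 1*(-687))) = 2/(-3 + (-610 + 687)) = 2/(-3 + 77) = 2/74 = 2*(1/74) = 1/37 ≈ 0.027027)
z + (-2365 + 627) = 1/37 + (-2365 + 627) = 1/37 - 1738 = -64305/37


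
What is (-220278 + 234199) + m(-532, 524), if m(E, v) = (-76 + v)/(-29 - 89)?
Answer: 821115/59 ≈ 13917.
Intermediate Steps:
m(E, v) = 38/59 - v/118 (m(E, v) = (-76 + v)/(-118) = (-76 + v)*(-1/118) = 38/59 - v/118)
(-220278 + 234199) + m(-532, 524) = (-220278 + 234199) + (38/59 - 1/118*524) = 13921 + (38/59 - 262/59) = 13921 - 224/59 = 821115/59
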